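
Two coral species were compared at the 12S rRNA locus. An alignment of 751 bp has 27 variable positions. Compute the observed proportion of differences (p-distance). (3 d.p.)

0.036

p = 27/751 = 0.035952… ≈ 0.036 (to 3 d.p.).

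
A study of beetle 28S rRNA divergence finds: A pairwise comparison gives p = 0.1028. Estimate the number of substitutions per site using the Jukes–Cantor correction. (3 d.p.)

d = −(3/4) ln(1 − 4p/3) = −0.75 ln(1 − 0.137067) = −0.75 ln(0.862933)
  = −0.75 × (-0.147418) = 0.110564 substitutions/site.

0.111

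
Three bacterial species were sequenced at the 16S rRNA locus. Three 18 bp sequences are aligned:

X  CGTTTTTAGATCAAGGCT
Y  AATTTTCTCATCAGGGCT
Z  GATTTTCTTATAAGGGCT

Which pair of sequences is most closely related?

X–Y: 6/18 differ, p = 0.333, d = 0.441.
X–Z: 7/18 differ, p = 0.389, d = 0.548.
Y–Z: 3/18 differ, p = 0.167, d = 0.188.
The smallest distance is between Y and Z.

Y and Z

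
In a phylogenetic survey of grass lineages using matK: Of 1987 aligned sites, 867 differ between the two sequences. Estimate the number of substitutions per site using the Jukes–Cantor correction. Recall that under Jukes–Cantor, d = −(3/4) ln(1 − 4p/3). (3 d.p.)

p = 867/1987 ≈ 0.436336.
d = −(3/4) ln(1 − 4p/3) = −0.75 ln(1 − 0.581781) = −0.75 ln(0.418219)
  = −0.75 × (-0.871750) = 0.653813 substitutions/site.

0.654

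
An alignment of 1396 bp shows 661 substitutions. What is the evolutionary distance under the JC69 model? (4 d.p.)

p = 661/1396 ≈ 0.473496.
d = −(3/4) ln(1 − 4p/3) = −0.75 ln(1 − 0.631328) = −0.75 ln(0.368672)
  = −0.75 × (-0.997848) = 0.748386 substitutions/site.

0.7484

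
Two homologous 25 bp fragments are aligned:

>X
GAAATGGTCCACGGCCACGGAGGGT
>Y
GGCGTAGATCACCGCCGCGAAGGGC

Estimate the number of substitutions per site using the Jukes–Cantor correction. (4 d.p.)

The sequences differ at 10 of 25 sites (2, 3, 4, 6, 8, 9, 13, 17, 20, 25), so p = 10/25 = 0.4.
d = −(3/4) ln(1 − 4p/3) = −0.75 ln(1 − 0.533333) = −0.75 ln(0.466667)
  = −0.75 × (-0.762139) = 0.571604 substitutions/site.

0.5716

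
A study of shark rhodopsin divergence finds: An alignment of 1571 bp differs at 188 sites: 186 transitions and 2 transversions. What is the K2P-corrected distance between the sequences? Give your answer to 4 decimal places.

P = 186/1571 ≈ 0.118396 and Q = 2/1571 ≈ 0.001273.
Under the Kimura two-parameter model, d = −½ ln(1 − 2P − Q) − ¼ ln(1 − 2Q).
1 − 2P − Q = 0.761935, giving −½ ln(0.761935) = 0.135947.
1 − 2Q = 0.997454, giving −¼ ln(0.997454) = 0.000637.
d = 0.135947 + 0.000637 = 0.136584.

0.1366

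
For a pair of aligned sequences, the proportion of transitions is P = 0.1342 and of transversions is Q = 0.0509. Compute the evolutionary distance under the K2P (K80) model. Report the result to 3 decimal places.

Under the Kimura two-parameter model, d = −½ ln(1 − 2P − Q) − ¼ ln(1 − 2Q).
1 − 2P − Q = 0.6807, giving −½ ln(0.6807) = 0.192317.
1 − 2Q = 0.8982, giving −¼ ln(0.8982) = 0.026841.
d = 0.192317 + 0.026841 = 0.219158.

0.219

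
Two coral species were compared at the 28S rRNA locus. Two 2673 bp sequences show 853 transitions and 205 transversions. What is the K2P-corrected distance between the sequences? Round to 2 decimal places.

P = 853/2673 ≈ 0.319117 and Q = 205/2673 ≈ 0.076693.
Under the Kimura two-parameter model, d = −½ ln(1 − 2P − Q) − ¼ ln(1 − 2Q).
1 − 2P − Q = 0.285073, giving −½ ln(0.285073) = 0.627505.
1 − 2Q = 0.846614, giving −¼ ln(0.846614) = 0.041628.
d = 0.627505 + 0.041628 = 0.669133.

0.67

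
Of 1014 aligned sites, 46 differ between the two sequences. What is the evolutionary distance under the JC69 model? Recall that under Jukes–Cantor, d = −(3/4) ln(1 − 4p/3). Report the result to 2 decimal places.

0.05

p = 46/1014 ≈ 0.045365.
d = −(3/4) ln(1 − 4p/3) = −0.75 ln(1 − 0.060487) = −0.75 ln(0.939513)
  = −0.75 × (-0.062394) = 0.046796 substitutions/site.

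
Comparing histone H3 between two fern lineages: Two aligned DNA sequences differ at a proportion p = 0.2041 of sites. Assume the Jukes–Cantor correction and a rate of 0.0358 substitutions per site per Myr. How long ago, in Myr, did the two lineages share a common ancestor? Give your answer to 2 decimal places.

d = −(3/4) ln(1 − 4p/3) = −0.75 ln(1 − 0.272133) = −0.75 ln(0.727867)
  = −0.75 × (-0.317637) = 0.238228 substitutions/site.
Under a molecular clock d = 2μt, so t = d/(2μ) = 0.238228 / (2 × 0.0358) = 3.33 Myr.

3.33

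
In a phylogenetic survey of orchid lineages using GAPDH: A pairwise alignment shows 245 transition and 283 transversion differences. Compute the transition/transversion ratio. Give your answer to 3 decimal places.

0.866

R = 245/283 = 0.865724… ≈ 0.866 (to 3 d.p.).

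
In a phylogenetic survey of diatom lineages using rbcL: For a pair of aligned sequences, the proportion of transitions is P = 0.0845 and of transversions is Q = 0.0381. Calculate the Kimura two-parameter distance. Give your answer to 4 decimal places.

0.1358

Under the Kimura two-parameter model, d = −½ ln(1 − 2P − Q) − ¼ ln(1 − 2Q).
1 − 2P − Q = 0.7929, giving −½ ln(0.7929) = 0.116029.
1 − 2Q = 0.9238, giving −¼ ln(0.9238) = 0.019815.
d = 0.116029 + 0.019815 = 0.135844.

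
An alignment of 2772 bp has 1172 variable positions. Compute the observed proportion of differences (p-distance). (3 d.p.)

0.423

p = 1172/2772 = 0.422799… ≈ 0.423 (to 3 d.p.).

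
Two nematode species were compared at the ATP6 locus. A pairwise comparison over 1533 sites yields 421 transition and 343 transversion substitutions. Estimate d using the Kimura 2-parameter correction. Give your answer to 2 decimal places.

0.89

P = 421/1533 ≈ 0.274625 and Q = 343/1533 ≈ 0.223744.
Under the Kimura two-parameter model, d = −½ ln(1 − 2P − Q) − ¼ ln(1 − 2Q).
1 − 2P − Q = 0.227006, giving −½ ln(0.227006) = 0.741389.
1 − 2Q = 0.552512, giving −¼ ln(0.552512) = 0.148320.
d = 0.741389 + 0.148320 = 0.889709.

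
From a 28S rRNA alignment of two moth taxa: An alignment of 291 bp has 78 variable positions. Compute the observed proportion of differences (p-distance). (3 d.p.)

p = 78/291 = 0.268041… ≈ 0.268 (to 3 d.p.).

0.268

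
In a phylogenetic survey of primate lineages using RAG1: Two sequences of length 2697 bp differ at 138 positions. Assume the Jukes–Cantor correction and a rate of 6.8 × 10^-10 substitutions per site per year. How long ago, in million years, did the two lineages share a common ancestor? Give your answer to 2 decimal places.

p = 138/2697 ≈ 0.051168.
d = −(3/4) ln(1 − 4p/3) = −0.75 ln(1 − 0.068224) = −0.75 ln(0.931776)
  = −0.75 × (-0.070663) = 0.052997 substitutions/site.
Under a molecular clock d = 2μt, so t = d/(2μ) = 0.052997 / (2 × 6.8 × 10^-10) = 38.97 million years.

38.97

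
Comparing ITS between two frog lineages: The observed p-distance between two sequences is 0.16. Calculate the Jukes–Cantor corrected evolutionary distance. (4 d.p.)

d = −(3/4) ln(1 − 4p/3) = −0.75 ln(1 − 0.213333) = −0.75 ln(0.786667)
  = −0.75 × (-0.239950) = 0.179963 substitutions/site.

0.1800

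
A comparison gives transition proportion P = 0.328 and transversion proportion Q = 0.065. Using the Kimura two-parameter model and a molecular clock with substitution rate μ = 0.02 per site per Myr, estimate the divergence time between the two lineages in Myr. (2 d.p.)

Under the Kimura two-parameter model, d = −½ ln(1 − 2P − Q) − ¼ ln(1 − 2Q).
1 − 2P − Q = 0.279, giving −½ ln(0.279) = 0.638272.
1 − 2Q = 0.87, giving −¼ ln(0.87) = 0.034816.
d = 0.638272 + 0.034816 = 0.673088.
Under a molecular clock d = 2μt, so t = d/(2μ) = 0.673088 / (2 × 0.02) = 16.83 Myr.

16.83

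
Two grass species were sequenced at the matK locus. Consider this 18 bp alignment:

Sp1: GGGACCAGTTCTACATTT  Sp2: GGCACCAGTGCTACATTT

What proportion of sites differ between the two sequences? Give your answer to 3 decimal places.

The sequences differ at 2 of 18 positions (sites 3, 10).
p = 2/18 = 0.111111… ≈ 0.111 (to 3 d.p.).

0.111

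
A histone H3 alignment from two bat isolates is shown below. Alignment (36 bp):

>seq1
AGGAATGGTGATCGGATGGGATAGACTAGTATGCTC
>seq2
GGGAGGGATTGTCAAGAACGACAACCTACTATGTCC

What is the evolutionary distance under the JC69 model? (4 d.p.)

The sequences differ at 18 of 36 sites, so p = 18/36 = 0.5.
d = −(3/4) ln(1 − 4p/3) = −0.75 ln(1 − 0.666667) = −0.75 ln(0.333333)
  = −0.75 × (-1.098613) = 0.823960 substitutions/site.

0.8240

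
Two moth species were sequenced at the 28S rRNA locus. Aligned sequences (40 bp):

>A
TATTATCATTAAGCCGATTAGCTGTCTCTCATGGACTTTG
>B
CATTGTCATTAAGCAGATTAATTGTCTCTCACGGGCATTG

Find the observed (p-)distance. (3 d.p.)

The sequences differ at 8 of 40 positions (sites 1, 5, 15, 21, 22, 32, 35, 37).
p = 8/40 = 0.200.

0.200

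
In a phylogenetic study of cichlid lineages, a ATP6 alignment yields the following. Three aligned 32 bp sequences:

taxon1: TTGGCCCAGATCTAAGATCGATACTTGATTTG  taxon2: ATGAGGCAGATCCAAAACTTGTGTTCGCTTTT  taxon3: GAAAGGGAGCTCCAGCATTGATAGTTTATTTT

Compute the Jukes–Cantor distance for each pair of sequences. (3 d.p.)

d(taxon1,taxon2) = 0.736, d(taxon1,taxon3) = 0.736, d(taxon2,taxon3) = 0.736

taxon1–taxon2: 15/32 sites differ → p = 0.46875, d = −0.75 ln(1 − 0.625) = 0.735622 ≈ 0.736.
taxon1–taxon3: 15/32 sites differ → p = 0.46875, d = −0.75 ln(1 − 0.625) = 0.735622 ≈ 0.736.
taxon2–taxon3: 15/32 sites differ → p = 0.46875, d = −0.75 ln(1 − 0.625) = 0.735622 ≈ 0.736.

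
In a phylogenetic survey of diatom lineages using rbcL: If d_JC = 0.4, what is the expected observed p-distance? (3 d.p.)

0.310

p = (3/4)(1 − e^(−4d/3)) = 0.75 × (1 − e^(-0.533333)) = 0.75 × (1 − 0.586646) = 0.310016.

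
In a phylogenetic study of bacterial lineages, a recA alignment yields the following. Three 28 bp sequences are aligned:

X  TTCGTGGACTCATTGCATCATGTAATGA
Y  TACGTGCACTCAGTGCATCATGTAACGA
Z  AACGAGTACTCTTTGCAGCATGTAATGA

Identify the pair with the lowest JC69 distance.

X and Y

X–Y: 4/28 differ, p = 0.143, d = 0.158.
X–Z: 6/28 differ, p = 0.214, d = 0.252.
Y–Z: 7/28 differ, p = 0.250, d = 0.304.
The smallest distance is between X and Y.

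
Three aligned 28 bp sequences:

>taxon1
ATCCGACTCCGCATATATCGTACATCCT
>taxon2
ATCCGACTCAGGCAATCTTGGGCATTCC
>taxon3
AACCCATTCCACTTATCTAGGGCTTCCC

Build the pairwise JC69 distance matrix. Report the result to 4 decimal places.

d(taxon1,taxon2) = 0.4850, d(taxon1,taxon3) = 0.5565, d(taxon2,taxon3) = 0.5565

taxon1–taxon2: 10/28 sites differ → p ≈ 0.357143, d = −0.75 ln(1 − 0.476191) = 0.484971 ≈ 0.4850.
taxon1–taxon3: 11/28 sites differ → p ≈ 0.392857, d = −0.75 ln(1 − 0.523809) = 0.556452 ≈ 0.5565.
taxon2–taxon3: 11/28 sites differ → p ≈ 0.392857, d = −0.75 ln(1 − 0.523809) = 0.556452 ≈ 0.5565.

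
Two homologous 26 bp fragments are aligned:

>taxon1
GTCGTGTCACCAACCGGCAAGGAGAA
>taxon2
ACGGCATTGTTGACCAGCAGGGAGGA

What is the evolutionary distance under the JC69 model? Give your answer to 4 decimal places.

The sequences differ at 13 of 26 sites, so p = 13/26 = 0.5.
d = −(3/4) ln(1 − 4p/3) = −0.75 ln(1 − 0.666667) = −0.75 ln(0.333333)
  = −0.75 × (-1.098613) = 0.823960 substitutions/site.

0.8240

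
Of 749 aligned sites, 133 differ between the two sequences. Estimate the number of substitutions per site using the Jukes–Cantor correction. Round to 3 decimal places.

p = 133/749 ≈ 0.17757.
d = −(3/4) ln(1 − 4p/3) = −0.75 ln(1 − 0.23676) = −0.75 ln(0.76324)
  = −0.75 × (-0.270183) = 0.202637 substitutions/site.

0.203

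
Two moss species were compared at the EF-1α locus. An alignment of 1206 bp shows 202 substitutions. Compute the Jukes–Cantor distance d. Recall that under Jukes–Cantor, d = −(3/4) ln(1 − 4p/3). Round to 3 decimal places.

p = 202/1206 ≈ 0.167496.
d = −(3/4) ln(1 − 4p/3) = −0.75 ln(1 − 0.223328) = −0.75 ln(0.776672)
  = −0.75 × (-0.252737) = 0.189553 substitutions/site.

0.190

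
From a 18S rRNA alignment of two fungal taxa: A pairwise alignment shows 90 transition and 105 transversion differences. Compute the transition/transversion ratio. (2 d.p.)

0.86

R = 90/105 = 0.857142… ≈ 0.86 (to 2 d.p.).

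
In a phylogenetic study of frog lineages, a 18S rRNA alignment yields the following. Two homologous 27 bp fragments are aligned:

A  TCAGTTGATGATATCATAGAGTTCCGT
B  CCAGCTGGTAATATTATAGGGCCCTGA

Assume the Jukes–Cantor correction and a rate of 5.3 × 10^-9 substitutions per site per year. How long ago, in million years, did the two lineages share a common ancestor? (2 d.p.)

48.18

The sequences differ at 10 of 27 sites (1, 5, 8, 10, 15, 20, 22, 23, 25, 27), so p = 10/27 ≈ 0.37037.
d = −(3/4) ln(1 − 4p/3) = −0.75 ln(1 − 0.493827) = −0.75 ln(0.506173)
  = −0.75 × (-0.680877) = 0.510658 substitutions/site.
Under a molecular clock d = 2μt, so t = d/(2μ) = 0.510658 / (2 × 5.3 × 10^-9) = 48.18 million years.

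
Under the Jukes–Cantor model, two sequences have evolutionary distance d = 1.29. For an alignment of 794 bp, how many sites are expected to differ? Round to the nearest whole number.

Invert JC69: p = (3/4)(1 − e^(−4d/3)) = 0.75 × (1 − e^(-1.72)) = 0.75 × (1 − 0.179066) = 0.615701.
Expected differing sites = pL ≈ 0.615701 × 794 = 488.866594 ≈ 489.

489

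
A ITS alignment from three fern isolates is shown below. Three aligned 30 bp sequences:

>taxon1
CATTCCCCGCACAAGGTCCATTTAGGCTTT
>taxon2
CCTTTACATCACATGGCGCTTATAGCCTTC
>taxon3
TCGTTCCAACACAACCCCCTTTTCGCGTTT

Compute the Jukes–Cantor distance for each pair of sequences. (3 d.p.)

taxon1–taxon2: 12/30 sites differ → p = 0.4, d = −0.75 ln(1 − 0.533333) = 0.571605 ≈ 0.572.
taxon1–taxon3: 13/30 sites differ → p ≈ 0.433333, d = −0.75 ln(1 − 0.577777) = 0.646666 ≈ 0.647.
taxon2–taxon3: 12/30 sites differ → p = 0.4, d = −0.75 ln(1 − 0.533333) = 0.571605 ≈ 0.572.

d(taxon1,taxon2) = 0.572, d(taxon1,taxon3) = 0.647, d(taxon2,taxon3) = 0.572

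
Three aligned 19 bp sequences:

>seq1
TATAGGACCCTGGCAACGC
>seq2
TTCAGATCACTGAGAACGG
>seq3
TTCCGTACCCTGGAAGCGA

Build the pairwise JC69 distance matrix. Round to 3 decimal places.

d(seq1,seq2) = 0.618, d(seq1,seq3) = 0.507, d(seq2,seq3) = 0.618

seq1–seq2: 8/19 sites differ → p ≈ 0.421053, d = −0.75 ln(1 − 0.561404) = 0.618132 ≈ 0.618.
seq1–seq3: 7/19 sites differ → p ≈ 0.368421, d = −0.75 ln(1 − 0.491228) = 0.506816 ≈ 0.507.
seq2–seq3: 8/19 sites differ → p ≈ 0.421053, d = −0.75 ln(1 − 0.561404) = 0.618132 ≈ 0.618.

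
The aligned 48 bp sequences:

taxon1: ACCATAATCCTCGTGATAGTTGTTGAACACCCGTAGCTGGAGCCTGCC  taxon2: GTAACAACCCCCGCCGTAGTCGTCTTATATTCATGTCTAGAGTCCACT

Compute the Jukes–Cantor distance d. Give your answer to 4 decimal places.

The sequences differ at 24 of 48 sites, so p = 24/48 = 0.5.
d = −(3/4) ln(1 − 4p/3) = −0.75 ln(1 − 0.666667) = −0.75 ln(0.333333)
  = −0.75 × (-1.098613) = 0.823960 substitutions/site.

0.8240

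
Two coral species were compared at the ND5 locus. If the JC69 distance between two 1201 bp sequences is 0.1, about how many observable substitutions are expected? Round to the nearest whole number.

112

Invert JC69: p = (3/4)(1 − e^(−4d/3)) = 0.75 × (1 − e^(-0.133333)) = 0.75 × (1 − 0.875174) = 0.093620.
Expected differing sites = pL ≈ 0.093620 × 1201 = 112.43762 ≈ 112.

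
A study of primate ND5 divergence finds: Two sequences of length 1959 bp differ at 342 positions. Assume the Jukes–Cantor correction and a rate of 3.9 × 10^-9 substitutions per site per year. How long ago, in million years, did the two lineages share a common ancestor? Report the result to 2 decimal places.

p = 342/1959 ≈ 0.174579.
d = −(3/4) ln(1 − 4p/3) = −0.75 ln(1 − 0.232772) = −0.75 ln(0.767228)
  = −0.75 × (-0.264971) = 0.198728 substitutions/site.
Under a molecular clock d = 2μt, so t = d/(2μ) = 0.198728 / (2 × 3.9 × 10^-9) = 25.48 million years.

25.48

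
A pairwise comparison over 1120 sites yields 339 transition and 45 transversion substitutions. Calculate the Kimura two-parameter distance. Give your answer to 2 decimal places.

0.54

P = 339/1120 ≈ 0.302679 and Q = 45/1120 ≈ 0.040179.
Under the Kimura two-parameter model, d = −½ ln(1 − 2P − Q) − ¼ ln(1 − 2Q).
1 − 2P − Q = 0.354463, giving −½ ln(0.354463) = 0.518576.
1 − 2Q = 0.919642, giving −¼ ln(0.919642) = 0.020943.
d = 0.518576 + 0.020943 = 0.539519.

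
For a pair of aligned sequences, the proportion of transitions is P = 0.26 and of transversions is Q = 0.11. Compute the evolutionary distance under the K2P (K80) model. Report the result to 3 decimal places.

0.559

Under the Kimura two-parameter model, d = −½ ln(1 − 2P − Q) − ¼ ln(1 − 2Q).
1 − 2P − Q = 0.37, giving −½ ln(0.37) = 0.497126.
1 − 2Q = 0.78, giving −¼ ln(0.78) = 0.062115.
d = 0.497126 + 0.062115 = 0.559241.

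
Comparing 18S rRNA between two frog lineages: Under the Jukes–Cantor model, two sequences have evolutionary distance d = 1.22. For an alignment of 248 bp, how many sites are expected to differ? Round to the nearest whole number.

149

Invert JC69: p = (3/4)(1 − e^(−4d/3)) = 0.75 × (1 − e^(-1.626667)) = 0.75 × (1 − 0.196584) = 0.602562.
Expected differing sites = pL ≈ 0.602562 × 248 = 149.435376 ≈ 149.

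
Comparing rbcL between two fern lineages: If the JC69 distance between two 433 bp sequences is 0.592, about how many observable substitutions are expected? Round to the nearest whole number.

Invert JC69: p = (3/4)(1 − e^(−4d/3)) = 0.75 × (1 − e^(-0.789333)) = 0.75 × (1 − 0.454148) = 0.409389.
Expected differing sites = pL ≈ 0.409389 × 433 = 177.265437 ≈ 177.

177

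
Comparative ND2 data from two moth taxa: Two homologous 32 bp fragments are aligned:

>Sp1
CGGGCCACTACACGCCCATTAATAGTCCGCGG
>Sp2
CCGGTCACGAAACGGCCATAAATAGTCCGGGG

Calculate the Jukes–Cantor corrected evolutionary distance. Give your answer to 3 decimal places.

0.259

The sequences differ at 7 of 32 sites (2, 5, 9, 11, 15, 20, 30), so p = 7/32 = 0.21875.
d = −(3/4) ln(1 − 4p/3) = −0.75 ln(1 − 0.291667) = −0.75 ln(0.708333)
  = −0.75 × (-0.344841) = 0.258631 substitutions/site.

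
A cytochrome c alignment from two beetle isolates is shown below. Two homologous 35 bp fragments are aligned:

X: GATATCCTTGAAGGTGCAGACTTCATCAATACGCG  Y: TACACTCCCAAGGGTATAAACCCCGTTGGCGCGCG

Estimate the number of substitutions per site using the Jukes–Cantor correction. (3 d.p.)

0.965

The sequences differ at 19 of 35 sites, so p = 19/35 ≈ 0.542857.
d = −(3/4) ln(1 − 4p/3) = −0.75 ln(1 − 0.723809) = −0.75 ln(0.276191)
  = −0.75 × (-1.286663) = 0.964997 substitutions/site.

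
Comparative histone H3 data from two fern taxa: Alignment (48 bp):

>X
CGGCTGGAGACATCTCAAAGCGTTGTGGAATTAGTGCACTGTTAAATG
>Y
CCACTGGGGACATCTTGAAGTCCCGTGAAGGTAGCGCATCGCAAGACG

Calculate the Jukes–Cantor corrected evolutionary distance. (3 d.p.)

The sequences differ at 19 of 48 sites, so p = 19/48 ≈ 0.395833.
d = −(3/4) ln(1 − 4p/3) = −0.75 ln(1 − 0.527777) = −0.75 ln(0.472223)
  = −0.75 × (-0.750304) = 0.562728 substitutions/site.

0.563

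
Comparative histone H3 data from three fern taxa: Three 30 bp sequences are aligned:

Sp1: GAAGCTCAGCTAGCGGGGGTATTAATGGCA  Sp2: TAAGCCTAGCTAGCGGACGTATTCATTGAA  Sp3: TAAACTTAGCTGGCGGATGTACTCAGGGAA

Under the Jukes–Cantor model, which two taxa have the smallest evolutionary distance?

Sp2 and Sp3

Sp1–Sp2: 8/30 differ, p = 0.267, d = 0.330.
Sp1–Sp3: 10/30 differ, p = 0.333, d = 0.441.
Sp2–Sp3: 7/30 differ, p = 0.233, d = 0.280.
The smallest distance is between Sp2 and Sp3.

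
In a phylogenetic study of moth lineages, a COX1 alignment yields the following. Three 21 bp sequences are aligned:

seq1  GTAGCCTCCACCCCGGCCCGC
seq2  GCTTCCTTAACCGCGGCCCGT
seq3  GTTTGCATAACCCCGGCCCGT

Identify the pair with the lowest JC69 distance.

seq2 and seq3

seq1–seq2: 7/21 differ, p = 0.333, d = 0.441.
seq1–seq3: 7/21 differ, p = 0.333, d = 0.441.
seq2–seq3: 4/21 differ, p = 0.190, d = 0.220.
The smallest distance is between seq2 and seq3.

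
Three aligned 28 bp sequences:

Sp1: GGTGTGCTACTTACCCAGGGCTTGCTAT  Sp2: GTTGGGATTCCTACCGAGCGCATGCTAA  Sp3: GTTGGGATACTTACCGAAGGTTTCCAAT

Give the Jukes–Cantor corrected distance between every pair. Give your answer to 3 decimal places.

d(Sp1,Sp2) = 0.420, d(Sp1,Sp3) = 0.360, d(Sp2,Sp3) = 0.420

Sp1–Sp2: 9/28 sites differ → p ≈ 0.321429, d = −0.75 ln(1 − 0.428572) = 0.419713 ≈ 0.420.
Sp1–Sp3: 8/28 sites differ → p ≈ 0.285714, d = −0.75 ln(1 − 0.380952) = 0.359679 ≈ 0.360.
Sp2–Sp3: 9/28 sites differ → p ≈ 0.321429, d = −0.75 ln(1 − 0.428572) = 0.419713 ≈ 0.420.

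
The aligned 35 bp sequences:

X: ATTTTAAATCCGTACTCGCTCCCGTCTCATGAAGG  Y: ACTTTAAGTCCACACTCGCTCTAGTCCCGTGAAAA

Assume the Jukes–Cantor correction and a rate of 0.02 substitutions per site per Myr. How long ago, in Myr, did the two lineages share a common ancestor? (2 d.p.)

The sequences differ at 10 of 35 sites (2, 8, 12, 13, 22, 23, 27, 29, 34, 35), so p = 10/35 ≈ 0.285714.
d = −(3/4) ln(1 − 4p/3) = −0.75 ln(1 − 0.380952) = −0.75 ln(0.619048)
  = −0.75 × (-0.479572) = 0.359679 substitutions/site.
Under a molecular clock d = 2μt, so t = d/(2μ) = 0.359679 / (2 × 0.02) = 8.99 Myr.

8.99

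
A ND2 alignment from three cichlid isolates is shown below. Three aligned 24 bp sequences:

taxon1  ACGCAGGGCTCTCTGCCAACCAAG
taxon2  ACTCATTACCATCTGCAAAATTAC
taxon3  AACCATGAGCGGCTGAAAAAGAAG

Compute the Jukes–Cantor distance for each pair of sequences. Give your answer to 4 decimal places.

taxon1–taxon2: 11/24 sites differ → p ≈ 0.458333, d = −0.75 ln(1 − 0.611111) = 0.708346 ≈ 0.7083.
taxon1–taxon3: 12/24 sites differ → p = 0.5, d = −0.75 ln(1 − 0.666667) = 0.823960 ≈ 0.8240.
taxon2–taxon3: 10/24 sites differ → p ≈ 0.416667, d = −0.75 ln(1 − 0.555556) = 0.608198 ≈ 0.6082.

d(taxon1,taxon2) = 0.7083, d(taxon1,taxon3) = 0.8240, d(taxon2,taxon3) = 0.6082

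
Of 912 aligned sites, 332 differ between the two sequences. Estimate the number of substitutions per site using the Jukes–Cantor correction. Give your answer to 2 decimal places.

p = 332/912 ≈ 0.364035.
d = −(3/4) ln(1 − 4p/3) = −0.75 ln(1 − 0.48538) = −0.75 ln(0.51462)
  = −0.75 × (-0.664327) = 0.498245 substitutions/site.

0.50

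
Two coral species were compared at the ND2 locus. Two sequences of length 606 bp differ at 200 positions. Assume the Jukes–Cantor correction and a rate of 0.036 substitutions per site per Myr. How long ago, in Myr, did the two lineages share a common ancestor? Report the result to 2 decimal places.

6.04

p = 200/606 ≈ 0.330033.
d = −(3/4) ln(1 − 4p/3) = −0.75 ln(1 − 0.440044) = −0.75 ln(0.559956)
  = −0.75 × (-0.579897) = 0.434923 substitutions/site.
Under a molecular clock d = 2μt, so t = d/(2μ) = 0.434923 / (2 × 0.036) = 6.04 Myr.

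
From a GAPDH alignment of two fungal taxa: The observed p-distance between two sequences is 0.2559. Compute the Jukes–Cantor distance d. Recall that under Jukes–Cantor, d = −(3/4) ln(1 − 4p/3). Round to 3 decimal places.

d = −(3/4) ln(1 − 4p/3) = −0.75 ln(1 − 0.3412) = −0.75 ln(0.6588)
  = −0.75 × (-0.417335) = 0.313001 substitutions/site.

0.313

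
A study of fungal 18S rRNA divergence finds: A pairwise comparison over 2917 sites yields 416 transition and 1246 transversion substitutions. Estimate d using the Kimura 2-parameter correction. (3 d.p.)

P = 416/2917 ≈ 0.142612 and Q = 1246/2917 ≈ 0.427151.
Under the Kimura two-parameter model, d = −½ ln(1 − 2P − Q) − ¼ ln(1 − 2Q).
1 − 2P − Q = 0.287625, giving −½ ln(0.287625) = 0.623049.
1 − 2Q = 0.145698, giving −¼ ln(0.145698) = 0.481555.
d = 0.623049 + 0.481555 = 1.104604.

1.105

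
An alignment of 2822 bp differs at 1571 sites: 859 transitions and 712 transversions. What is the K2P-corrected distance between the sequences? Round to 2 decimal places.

1.16

P = 859/2822 ≈ 0.304394 and Q = 712/2822 ≈ 0.252303.
Under the Kimura two-parameter model, d = −½ ln(1 − 2P − Q) − ¼ ln(1 − 2Q).
1 − 2P − Q = 0.138909, giving −½ ln(0.138909) = 0.986968.
1 − 2Q = 0.495394, giving −¼ ln(0.495394) = 0.175600.
d = 0.986968 + 0.175600 = 1.162568.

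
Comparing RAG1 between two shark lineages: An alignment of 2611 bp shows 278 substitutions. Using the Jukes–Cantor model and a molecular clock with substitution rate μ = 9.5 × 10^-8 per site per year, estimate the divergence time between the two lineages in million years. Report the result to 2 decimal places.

p = 278/2611 ≈ 0.106473.
d = −(3/4) ln(1 − 4p/3) = −0.75 ln(1 − 0.141964) = −0.75 ln(0.858036)
  = −0.75 × (-0.153109) = 0.114832 substitutions/site.
Under a molecular clock d = 2μt, so t = d/(2μ) = 0.114832 / (2 × 9.5 × 10^-8) = 0.60 million years.

0.60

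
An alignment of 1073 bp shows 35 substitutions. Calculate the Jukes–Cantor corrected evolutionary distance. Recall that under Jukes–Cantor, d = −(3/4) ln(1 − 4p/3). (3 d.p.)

p = 35/1073 ≈ 0.032619.
d = −(3/4) ln(1 − 4p/3) = −0.75 ln(1 − 0.043492) = −0.75 ln(0.956508)
  = −0.75 × (-0.044466) = 0.033350 substitutions/site.

0.033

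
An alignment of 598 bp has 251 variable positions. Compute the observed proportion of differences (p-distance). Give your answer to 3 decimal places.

0.420

p = 251/598 = 0.419732… ≈ 0.420 (to 3 d.p.).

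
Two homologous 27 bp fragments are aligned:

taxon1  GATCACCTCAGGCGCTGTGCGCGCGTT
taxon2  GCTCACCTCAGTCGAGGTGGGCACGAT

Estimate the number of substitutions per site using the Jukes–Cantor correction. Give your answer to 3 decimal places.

The sequences differ at 7 of 27 sites (2, 12, 15, 16, 20, 23, 26), so p = 7/27 ≈ 0.259259.
d = −(3/4) ln(1 − 4p/3) = −0.75 ln(1 − 0.345679) = −0.75 ln(0.654321)
  = −0.75 × (-0.424157) = 0.318118 substitutions/site.

0.318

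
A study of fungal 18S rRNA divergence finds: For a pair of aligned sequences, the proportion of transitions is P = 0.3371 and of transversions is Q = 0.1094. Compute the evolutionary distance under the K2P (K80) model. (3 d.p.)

Under the Kimura two-parameter model, d = −½ ln(1 − 2P − Q) − ¼ ln(1 − 2Q).
1 − 2P − Q = 0.2164, giving −½ ln(0.2164) = 0.765313.
1 − 2Q = 0.7812, giving −¼ ln(0.7812) = 0.061731.
d = 0.765313 + 0.061731 = 0.827044.

0.827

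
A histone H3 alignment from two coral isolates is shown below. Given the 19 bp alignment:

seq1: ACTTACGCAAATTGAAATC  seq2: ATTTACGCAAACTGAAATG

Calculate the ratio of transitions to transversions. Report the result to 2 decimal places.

Transitions are A↔G and C↔T; transversions are all other mismatches.
Transitions: 2. Transversions: 1.
R = 2/1 = 2.00.

2.00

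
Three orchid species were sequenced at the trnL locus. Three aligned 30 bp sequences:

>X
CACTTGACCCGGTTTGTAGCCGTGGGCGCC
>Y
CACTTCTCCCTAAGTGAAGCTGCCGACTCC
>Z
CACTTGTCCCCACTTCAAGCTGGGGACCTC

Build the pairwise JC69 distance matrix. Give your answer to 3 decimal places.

X–Y: 12/30 sites differ → p = 0.4, d = −0.75 ln(1 − 0.533333) = 0.571605 ≈ 0.572.
X–Z: 11/30 sites differ → p ≈ 0.366667, d = −0.75 ln(1 − 0.488889) = 0.503376 ≈ 0.503.
Y–Z: 9/30 sites differ → p = 0.3, d = −0.75 ln(1 − 0.4) = 0.383119 ≈ 0.383.

d(X,Y) = 0.572, d(X,Z) = 0.503, d(Y,Z) = 0.383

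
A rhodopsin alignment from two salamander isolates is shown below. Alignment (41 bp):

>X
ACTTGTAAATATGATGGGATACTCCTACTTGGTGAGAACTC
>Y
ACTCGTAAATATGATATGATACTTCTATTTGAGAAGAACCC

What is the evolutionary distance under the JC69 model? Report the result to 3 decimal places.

0.260

The sequences differ at 9 of 41 sites (4, 16, 17, 24, 28, 32, 33, 34, 40), so p = 9/41 ≈ 0.219512.
d = −(3/4) ln(1 − 4p/3) = −0.75 ln(1 − 0.292683) = −0.75 ln(0.707317)
  = −0.75 × (-0.346276) = 0.259707 substitutions/site.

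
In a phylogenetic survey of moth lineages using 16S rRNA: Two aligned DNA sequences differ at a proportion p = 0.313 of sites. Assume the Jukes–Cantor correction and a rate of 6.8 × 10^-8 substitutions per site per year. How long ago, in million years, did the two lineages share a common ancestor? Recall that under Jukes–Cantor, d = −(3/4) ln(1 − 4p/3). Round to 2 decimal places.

d = −(3/4) ln(1 − 4p/3) = −0.75 ln(1 − 0.417333) = −0.75 ln(0.582667)
  = −0.75 × (-0.540139) = 0.405104 substitutions/site.
Under a molecular clock d = 2μt, so t = d/(2μ) = 0.405104 / (2 × 6.8 × 10^-8) = 2.98 million years.

2.98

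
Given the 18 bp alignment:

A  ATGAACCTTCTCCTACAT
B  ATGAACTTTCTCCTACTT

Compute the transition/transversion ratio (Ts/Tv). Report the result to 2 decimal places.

Transitions are A↔G and C↔T; transversions are all other mismatches.
Transitions: 1. Transversions: 1.
R = 1/1 = 1.00.

1.00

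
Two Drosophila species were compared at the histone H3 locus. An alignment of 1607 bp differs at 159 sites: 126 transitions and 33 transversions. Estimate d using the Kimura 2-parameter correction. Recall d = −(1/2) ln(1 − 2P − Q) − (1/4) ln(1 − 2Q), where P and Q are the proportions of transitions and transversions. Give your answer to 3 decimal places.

P = 126/1607 ≈ 0.078407 and Q = 33/1607 ≈ 0.020535.
Under the Kimura two-parameter model, d = −½ ln(1 − 2P − Q) − ¼ ln(1 − 2Q).
1 − 2P − Q = 0.822651, giving −½ ln(0.822651) = 0.097612.
1 − 2Q = 0.95893, giving −¼ ln(0.95893) = 0.010484.
d = 0.097612 + 0.010484 = 0.108096.

0.108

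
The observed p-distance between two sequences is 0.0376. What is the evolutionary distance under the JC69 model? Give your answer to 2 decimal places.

d = −(3/4) ln(1 − 4p/3) = −0.75 ln(1 − 0.050133) = −0.75 ln(0.949867)
  = −0.75 × (-0.051433) = 0.038575 substitutions/site.

0.04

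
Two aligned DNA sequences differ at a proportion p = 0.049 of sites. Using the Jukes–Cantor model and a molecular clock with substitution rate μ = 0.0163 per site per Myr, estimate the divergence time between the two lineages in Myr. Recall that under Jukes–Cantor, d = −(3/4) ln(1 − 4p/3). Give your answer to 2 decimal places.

d = −(3/4) ln(1 − 4p/3) = −0.75 ln(1 − 0.065333) = −0.75 ln(0.934667)
  = −0.75 × (-0.067565) = 0.050674 substitutions/site.
Under a molecular clock d = 2μt, so t = d/(2μ) = 0.050674 / (2 × 0.0163) = 1.55 Myr.

1.55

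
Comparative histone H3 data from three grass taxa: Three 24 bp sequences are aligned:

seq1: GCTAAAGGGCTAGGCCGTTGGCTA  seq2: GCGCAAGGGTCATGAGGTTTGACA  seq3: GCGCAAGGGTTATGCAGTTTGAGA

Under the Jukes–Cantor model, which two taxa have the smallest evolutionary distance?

seq1–seq2: 10/24 differ, p = 0.417, d = 0.608.
seq1–seq3: 8/24 differ, p = 0.333, d = 0.441.
seq2–seq3: 4/24 differ, p = 0.167, d = 0.188.
The smallest distance is between seq2 and seq3.

seq2 and seq3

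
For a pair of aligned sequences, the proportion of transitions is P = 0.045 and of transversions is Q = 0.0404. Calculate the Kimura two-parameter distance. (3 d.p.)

0.091

Under the Kimura two-parameter model, d = −½ ln(1 − 2P − Q) − ¼ ln(1 − 2Q).
1 − 2P − Q = 0.8696, giving −½ ln(0.8696) = 0.069861.
1 − 2Q = 0.9192, giving −¼ ln(0.9192) = 0.021063.
d = 0.069861 + 0.021063 = 0.090924.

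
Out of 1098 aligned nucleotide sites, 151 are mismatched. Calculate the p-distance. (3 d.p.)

p = 151/1098 = 0.137522… ≈ 0.138 (to 3 d.p.).

0.138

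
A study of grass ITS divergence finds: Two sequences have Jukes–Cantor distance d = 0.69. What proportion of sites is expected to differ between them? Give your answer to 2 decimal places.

p = (3/4)(1 − e^(−4d/3)) = 0.75 × (1 − e^(-0.92)) = 0.75 × (1 − 0.398519) = 0.451111.

0.45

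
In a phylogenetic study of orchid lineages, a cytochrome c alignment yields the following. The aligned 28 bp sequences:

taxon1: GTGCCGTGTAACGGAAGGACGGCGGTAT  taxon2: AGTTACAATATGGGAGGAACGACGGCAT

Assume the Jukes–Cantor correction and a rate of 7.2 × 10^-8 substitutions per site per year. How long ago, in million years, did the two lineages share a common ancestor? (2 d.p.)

The sequences differ at 14 of 28 sites, so p = 14/28 = 0.5.
d = −(3/4) ln(1 − 4p/3) = −0.75 ln(1 − 0.666667) = −0.75 ln(0.333333)
  = −0.75 × (-1.098613) = 0.823960 substitutions/site.
Under a molecular clock d = 2μt, so t = d/(2μ) = 0.823960 / (2 × 7.2 × 10^-8) = 5.72 million years.

5.72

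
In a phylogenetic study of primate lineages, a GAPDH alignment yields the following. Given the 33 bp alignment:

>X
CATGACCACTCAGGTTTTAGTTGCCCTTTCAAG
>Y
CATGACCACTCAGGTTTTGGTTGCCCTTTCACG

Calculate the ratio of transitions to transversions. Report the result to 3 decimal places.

1.000

Transitions are A↔G and C↔T; transversions are all other mismatches.
Transitions: 1. Transversions: 1.
R = 1/1 = 1.000.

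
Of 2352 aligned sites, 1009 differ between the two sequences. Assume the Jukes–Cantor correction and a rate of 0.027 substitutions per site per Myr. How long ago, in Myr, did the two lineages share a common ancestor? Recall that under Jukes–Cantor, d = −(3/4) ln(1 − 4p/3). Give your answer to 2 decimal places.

p = 1009/2352 ≈ 0.428997.
d = −(3/4) ln(1 − 4p/3) = −0.75 ln(1 − 0.571996) = −0.75 ln(0.428004)
  = −0.75 × (-0.848623) = 0.636467 substitutions/site.
Under a molecular clock d = 2μt, so t = d/(2μ) = 0.636467 / (2 × 0.027) = 11.79 Myr.

11.79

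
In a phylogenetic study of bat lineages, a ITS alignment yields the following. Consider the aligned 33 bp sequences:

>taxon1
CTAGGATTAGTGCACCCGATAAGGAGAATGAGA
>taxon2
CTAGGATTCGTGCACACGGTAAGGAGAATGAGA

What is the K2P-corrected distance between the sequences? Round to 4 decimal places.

Of 33 sites, 1 differences are transitions and 2 are transversions, so P = 1/33 ≈ 0.030303 and Q = 2/33 ≈ 0.060606.
Under the Kimura two-parameter model, d = −½ ln(1 − 2P − Q) − ¼ ln(1 − 2Q).
1 − 2P − Q = 0.878788, giving −½ ln(0.878788) = 0.064606.
1 − 2Q = 0.878788, giving −¼ ln(0.878788) = 0.032303.
d = 0.064606 + 0.032303 = 0.096909.

0.0969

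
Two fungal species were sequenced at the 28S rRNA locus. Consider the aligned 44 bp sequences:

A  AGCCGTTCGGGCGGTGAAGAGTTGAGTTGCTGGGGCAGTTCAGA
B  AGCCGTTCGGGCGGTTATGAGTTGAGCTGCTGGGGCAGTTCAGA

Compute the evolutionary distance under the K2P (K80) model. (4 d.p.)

Of 44 sites, 1 differences are transitions and 2 are transversions, so P = 1/44 ≈ 0.022727 and Q = 2/44 ≈ 0.045455.
Under the Kimura two-parameter model, d = −½ ln(1 − 2P − Q) − ¼ ln(1 − 2Q).
1 − 2P − Q = 0.909091, giving −½ ln(0.909091) = 0.047655.
1 − 2Q = 0.90909, giving −¼ ln(0.90909) = 0.023828.
d = 0.047655 + 0.023828 = 0.071483.

0.0715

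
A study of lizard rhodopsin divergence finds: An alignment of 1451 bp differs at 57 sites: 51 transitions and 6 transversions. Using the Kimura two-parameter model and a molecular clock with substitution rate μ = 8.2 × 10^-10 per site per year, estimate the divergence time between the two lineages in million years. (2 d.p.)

P = 51/1451 ≈ 0.035148 and Q = 6/1451 ≈ 0.004135.
Under the Kimura two-parameter model, d = −½ ln(1 − 2P − Q) − ¼ ln(1 − 2Q).
1 − 2P − Q = 0.925569, giving −½ ln(0.925569) = 0.038673.
1 − 2Q = 0.99173, giving −¼ ln(0.99173) = 0.002076.
d = 0.038673 + 0.002076 = 0.040749.
Under a molecular clock d = 2μt, so t = d/(2μ) = 0.040749 / (2 × 8.2 × 10^-10) = 24.85 million years.

24.85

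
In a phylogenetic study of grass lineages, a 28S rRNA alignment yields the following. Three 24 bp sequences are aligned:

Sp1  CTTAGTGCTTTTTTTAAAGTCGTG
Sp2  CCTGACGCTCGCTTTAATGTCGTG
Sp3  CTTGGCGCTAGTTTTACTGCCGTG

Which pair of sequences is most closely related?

Sp2 and Sp3

Sp1–Sp2: 8/24 differ, p = 0.333, d = 0.441.
Sp1–Sp3: 7/24 differ, p = 0.292, d = 0.369.
Sp2–Sp3: 6/24 differ, p = 0.250, d = 0.304.
The smallest distance is between Sp2 and Sp3.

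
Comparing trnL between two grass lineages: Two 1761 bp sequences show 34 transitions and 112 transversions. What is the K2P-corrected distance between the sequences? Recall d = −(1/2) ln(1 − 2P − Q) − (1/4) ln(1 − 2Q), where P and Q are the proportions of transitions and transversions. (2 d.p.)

0.09

P = 34/1761 ≈ 0.019307 and Q = 112/1761 ≈ 0.0636.
Under the Kimura two-parameter model, d = −½ ln(1 − 2P − Q) − ¼ ln(1 − 2Q).
1 − 2P − Q = 0.897786, giving −½ ln(0.897786) = 0.053912.
1 − 2Q = 0.8728, giving −¼ ln(0.8728) = 0.034012.
d = 0.053912 + 0.034012 = 0.087924.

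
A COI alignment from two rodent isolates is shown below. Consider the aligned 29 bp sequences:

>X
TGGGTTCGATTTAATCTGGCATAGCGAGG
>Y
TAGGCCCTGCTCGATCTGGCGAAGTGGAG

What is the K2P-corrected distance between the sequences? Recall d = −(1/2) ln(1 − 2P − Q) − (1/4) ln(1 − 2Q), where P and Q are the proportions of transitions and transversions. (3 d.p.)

0.916

Of 29 sites, 11 differences are transitions and 2 are transversions, so P = 11/29 ≈ 0.37931 and Q = 2/29 ≈ 0.068966.
Under the Kimura two-parameter model, d = −½ ln(1 − 2P − Q) − ¼ ln(1 − 2Q).
1 − 2P − Q = 0.172414, giving −½ ln(0.172414) = 0.878928.
1 − 2Q = 0.862068, giving −¼ ln(0.862068) = 0.037105.
d = 0.878928 + 0.037105 = 0.916033.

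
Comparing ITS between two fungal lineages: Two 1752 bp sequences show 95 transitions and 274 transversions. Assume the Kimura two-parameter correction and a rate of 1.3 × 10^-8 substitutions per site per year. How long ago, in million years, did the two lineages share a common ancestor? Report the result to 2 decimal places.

P = 95/1752 ≈ 0.054224 and Q = 274/1752 ≈ 0.156393.
Under the Kimura two-parameter model, d = −½ ln(1 − 2P − Q) − ¼ ln(1 − 2Q).
1 − 2P − Q = 0.735159, giving −½ ln(0.735159) = 0.153834.
1 − 2Q = 0.687214, giving −¼ ln(0.687214) = 0.093777.
d = 0.153834 + 0.093777 = 0.247611.
Under a molecular clock d = 2μt, so t = d/(2μ) = 0.247611 / (2 × 1.3 × 10^-8) = 9.52 million years.

9.52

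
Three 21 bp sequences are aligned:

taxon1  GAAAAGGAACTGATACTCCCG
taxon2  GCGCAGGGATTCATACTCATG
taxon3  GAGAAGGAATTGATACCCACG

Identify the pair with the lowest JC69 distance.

taxon1–taxon2: 8/21 differ, p = 0.381, d = 0.532.
taxon1–taxon3: 4/21 differ, p = 0.190, d = 0.220.
taxon2–taxon3: 6/21 differ, p = 0.286, d = 0.360.
The smallest distance is between taxon1 and taxon3.

taxon1 and taxon3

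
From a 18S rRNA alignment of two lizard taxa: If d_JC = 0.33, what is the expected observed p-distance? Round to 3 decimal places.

p = (3/4)(1 − e^(−4d/3)) = 0.75 × (1 − e^(-0.44)) = 0.75 × (1 − 0.644036) = 0.266973.

0.267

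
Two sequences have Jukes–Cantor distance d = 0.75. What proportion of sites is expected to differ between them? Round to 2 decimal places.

p = (3/4)(1 − e^(−4d/3)) = 0.75 × (1 − e^(-1)) = 0.75 × (1 − 0.367879) = 0.474091.

0.47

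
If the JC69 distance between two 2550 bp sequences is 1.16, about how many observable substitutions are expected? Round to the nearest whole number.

Invert JC69: p = (3/4)(1 − e^(−4d/3)) = 0.75 × (1 − e^(-1.546667)) = 0.75 × (1 − 0.212957) = 0.590282.
Expected differing sites = pL ≈ 0.590282 × 2550 = 1505.2191 ≈ 1505.

1505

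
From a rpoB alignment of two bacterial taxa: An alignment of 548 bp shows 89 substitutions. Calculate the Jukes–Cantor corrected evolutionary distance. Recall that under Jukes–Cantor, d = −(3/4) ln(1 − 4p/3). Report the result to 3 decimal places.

p = 89/548 ≈ 0.162409.
d = −(3/4) ln(1 − 4p/3) = −0.75 ln(1 − 0.216545) = −0.75 ln(0.783455)
  = −0.75 × (-0.244042) = 0.183032 substitutions/site.

0.183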